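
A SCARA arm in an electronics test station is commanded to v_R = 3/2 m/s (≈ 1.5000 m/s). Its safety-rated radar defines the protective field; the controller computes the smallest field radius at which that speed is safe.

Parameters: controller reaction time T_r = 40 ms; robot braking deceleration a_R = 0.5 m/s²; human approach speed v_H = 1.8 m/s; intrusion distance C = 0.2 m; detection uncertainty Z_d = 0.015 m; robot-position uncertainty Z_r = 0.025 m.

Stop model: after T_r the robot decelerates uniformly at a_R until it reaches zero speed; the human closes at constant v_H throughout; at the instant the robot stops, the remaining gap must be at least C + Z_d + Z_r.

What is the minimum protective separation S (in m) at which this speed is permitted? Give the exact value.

T_s = v_R/a_R = (3/2)/(1/2) = 3.0000 s
robot in T_r: 1.5000·0.0400 = 0.0600 m
robot under decel: 1.5000²/(2·0.5000) = 2.2500 m
person approaches 1.8000·(0.0400+3.0000) = 5.4720 m
C+Z_d+Z_r = 0.2000+0.0150+0.0250 = 0.2400 m
S_min ≈ 0.0600+2.2500+5.4720+0.2400  ⇒  S_min = 4011/500 m

S_min = 4011/500 m = 8.0220 m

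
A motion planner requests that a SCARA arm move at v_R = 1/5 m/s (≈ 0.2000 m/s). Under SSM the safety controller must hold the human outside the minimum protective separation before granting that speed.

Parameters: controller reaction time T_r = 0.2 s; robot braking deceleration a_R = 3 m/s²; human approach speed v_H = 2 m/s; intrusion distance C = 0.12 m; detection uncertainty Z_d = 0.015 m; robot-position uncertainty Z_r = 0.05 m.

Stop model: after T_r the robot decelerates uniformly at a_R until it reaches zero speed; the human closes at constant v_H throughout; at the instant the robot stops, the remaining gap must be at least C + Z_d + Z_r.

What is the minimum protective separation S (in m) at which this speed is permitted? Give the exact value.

T_s = v_R/a_R = (1/5)/3 = 0.0667 s
reaction-phase robot travel = 0.2000·0.2000 = 0.0400 m
robot covers 0.2000·0.0667 − ½·3.0000·0.0667² = 0.0067 m while stopping
human closes 2.0000·0.2667 = 0.5333 m
residual clearance needed = 0.1200+0.0150+0.0500 = 0.1850 m
S_min ≈ 0.0400+0.0067+0.5333+0.1850  ⇒  S_min = 153/200 m

S_min = 153/200 m = 0.7650 m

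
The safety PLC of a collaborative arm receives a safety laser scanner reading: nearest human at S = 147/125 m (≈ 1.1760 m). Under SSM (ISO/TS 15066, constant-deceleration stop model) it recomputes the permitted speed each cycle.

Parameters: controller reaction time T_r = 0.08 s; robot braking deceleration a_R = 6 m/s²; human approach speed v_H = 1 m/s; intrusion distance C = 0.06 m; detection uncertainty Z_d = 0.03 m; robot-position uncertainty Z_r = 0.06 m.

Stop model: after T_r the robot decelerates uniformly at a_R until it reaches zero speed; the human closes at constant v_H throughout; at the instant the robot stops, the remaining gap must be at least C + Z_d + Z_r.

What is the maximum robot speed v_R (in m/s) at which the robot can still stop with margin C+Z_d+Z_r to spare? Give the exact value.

collect terms ⇒ (1/12)·v_R² + (37/150)·v_R + (-473/500) = 0
  disc = (37/150)² − 4·(1/12)·(-473/500) = 2116/5625 ; √disc = 46/75
  v_R = (−(37/150) + 46/75) / (2·(1/12)) = 11/5 m/s
check:
braking lasts T_s = (11/5)/6 = 0.3667 s
reaction-phase robot travel = 2.2000·0.0800 = 0.1760 m
braking distance = 2.2000²/(2·6.0000) = 0.4033 m
human closes 1.0000·0.4467 = 0.4467 m
C+Z_d+Z_r = 0.0600+0.0300+0.0600 = 0.1500 m
sum ≈ 0.1760+0.4033+0.4467+0.1500 ≈ 1.1760 m = S ✓

v_R_max = 11/5 m/s = 2.2000 m/s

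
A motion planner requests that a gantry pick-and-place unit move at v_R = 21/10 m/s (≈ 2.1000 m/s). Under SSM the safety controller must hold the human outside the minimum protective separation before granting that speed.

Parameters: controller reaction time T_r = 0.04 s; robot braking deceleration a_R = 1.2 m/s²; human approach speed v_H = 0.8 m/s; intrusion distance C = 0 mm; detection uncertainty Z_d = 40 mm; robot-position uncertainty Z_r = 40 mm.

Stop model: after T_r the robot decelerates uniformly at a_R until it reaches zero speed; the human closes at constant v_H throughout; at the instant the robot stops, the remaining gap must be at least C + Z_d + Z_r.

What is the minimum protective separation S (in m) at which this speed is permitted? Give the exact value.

S_min = 6867/2000 m = 3.4335 m

stop time T_s = (21/10)/(6/5) = 1.7500 s
reaction-phase robot travel = 2.1000·0.0400 = 0.0840 m
braking distance = 2.1000²/(2·1.2000) = 1.8375 m
human over T_r+T_s: 0.8000·(0.0400+1.7500) = 1.4320 m
C+Z_d+Z_r = 0.0000+0.0400+0.0400 = 0.0800 m
S_min ≈ 0.0840+1.8375+1.4320+0.0800  ⇒  S_min = 6867/2000 m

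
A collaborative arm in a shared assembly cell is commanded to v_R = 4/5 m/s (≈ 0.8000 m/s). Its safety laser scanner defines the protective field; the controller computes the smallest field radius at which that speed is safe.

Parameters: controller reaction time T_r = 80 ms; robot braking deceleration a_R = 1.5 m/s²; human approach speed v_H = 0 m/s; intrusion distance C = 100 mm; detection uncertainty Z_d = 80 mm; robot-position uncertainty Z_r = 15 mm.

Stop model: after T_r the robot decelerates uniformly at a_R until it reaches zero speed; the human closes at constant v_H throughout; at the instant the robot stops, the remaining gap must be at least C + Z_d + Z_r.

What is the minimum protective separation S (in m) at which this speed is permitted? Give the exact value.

braking lasts T_s = (4/5)/(3/2) = 0.5333 s
robot covers v_R·T_r = 0.8000·0.0800 = 0.0640 m before braking
braking distance = 0.8000²/(2·1.5000) = 0.2133 m
human over T_r+T_s: 0.0000·(0.0800+0.5333) = 0.0000 m
residual clearance needed = 0.1000+0.0800+0.0150 = 0.1950 m
S_min ≈ 0.0640+0.2133+0.0000+0.1950  ⇒  S_min = 1417/3000 m

S_min = 1417/3000 m = 0.4723 m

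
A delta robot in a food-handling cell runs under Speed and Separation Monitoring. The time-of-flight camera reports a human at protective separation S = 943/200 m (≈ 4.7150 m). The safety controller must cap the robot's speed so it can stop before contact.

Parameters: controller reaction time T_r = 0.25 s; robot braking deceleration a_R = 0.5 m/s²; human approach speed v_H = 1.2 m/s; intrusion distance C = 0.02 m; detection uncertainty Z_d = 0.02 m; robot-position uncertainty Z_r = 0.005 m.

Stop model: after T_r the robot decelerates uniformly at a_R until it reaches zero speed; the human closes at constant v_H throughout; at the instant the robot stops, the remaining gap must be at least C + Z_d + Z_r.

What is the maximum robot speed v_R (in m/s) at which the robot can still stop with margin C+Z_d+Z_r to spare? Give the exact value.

collect terms ⇒ (1)·v_R² + (53/20)·v_R + (-437/100) = 0
  disc = (53/20)² − 4·(1)·(-437/100) = 9801/400 ; √disc = 99/20
  v_R = (−(53/20) + 99/20) / (2·(1)) = 23/20 m/s
check:
T_s = v_R/a_R = (23/20)/(1/2) = 2.3000 s
reaction-phase robot travel = 1.1500·0.2500 = 0.2875 m
robot covers 1.1500·2.3000 − ½·0.5000·2.3000² = 1.3225 m while stopping
human over T_r+T_s: 1.2000·(0.2500+2.3000) = 3.0600 m
margins: 0.0200+0.0200+0.0050 = 0.0450 m
sum ≈ 0.2875+1.3225+3.0600+0.0450 ≈ 4.7150 m = S ✓

v_R_max = 23/20 m/s = 1.1500 m/s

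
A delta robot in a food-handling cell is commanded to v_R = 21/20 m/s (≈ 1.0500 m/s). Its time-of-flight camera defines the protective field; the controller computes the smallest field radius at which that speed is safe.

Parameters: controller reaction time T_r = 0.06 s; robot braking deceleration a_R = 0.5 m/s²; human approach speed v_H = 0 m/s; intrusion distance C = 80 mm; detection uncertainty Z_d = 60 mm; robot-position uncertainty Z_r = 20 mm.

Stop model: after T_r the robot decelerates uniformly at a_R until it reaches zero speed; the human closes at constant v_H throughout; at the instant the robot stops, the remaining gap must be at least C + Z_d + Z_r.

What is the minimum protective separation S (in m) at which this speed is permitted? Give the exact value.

S_min = 2651/2000 m = 1.3255 m

T_s = v_R/a_R = (21/20)/(1/2) = 2.1000 s
robot covers v_R·T_r = 1.0500·0.0600 = 0.0630 m before braking
robot under decel: 1.0500²/(2·0.5000) = 1.1025 m
person approaches 0.0000·(0.0600+2.1000) = 0.0000 m
C+Z_d+Z_r = 0.0800+0.0600+0.0200 = 0.1600 m
S_min ≈ 0.0630+1.1025+0.0000+0.1600  ⇒  S_min = 2651/2000 m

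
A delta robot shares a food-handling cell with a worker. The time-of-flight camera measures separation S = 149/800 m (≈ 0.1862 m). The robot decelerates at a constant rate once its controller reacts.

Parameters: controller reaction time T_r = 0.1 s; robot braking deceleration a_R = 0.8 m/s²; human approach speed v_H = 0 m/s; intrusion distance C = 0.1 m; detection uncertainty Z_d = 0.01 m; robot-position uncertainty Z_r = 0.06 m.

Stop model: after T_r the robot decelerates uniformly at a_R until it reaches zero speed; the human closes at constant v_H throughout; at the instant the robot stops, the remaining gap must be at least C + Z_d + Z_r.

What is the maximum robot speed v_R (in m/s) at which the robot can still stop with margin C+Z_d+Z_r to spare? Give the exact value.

v_R_max = 1/10 m/s = 0.1000 m/s

collect terms ⇒ (5/8)·v_R² + (1/10)·v_R + (-13/800) = 0
  disc = (1/10)² − 4·(5/8)·(-13/800) = 81/1600 ; √disc = 9/40
  v_R = (−(1/10) + 9/40) / (2·(5/8)) = 1/10 m/s
check:
braking lasts T_s = (1/10)/(4/5) = 0.1250 s
robot covers v_R·T_r = 0.1000·0.1000 = 0.0100 m before braking
robot covers 0.1000·0.1250 − ½·0.8000·0.1250² = 0.0063 m while stopping
human over T_r+T_s: 0.0000·(0.1000+0.1250) = 0.0000 m
residual clearance needed = 0.1000+0.0100+0.0600 = 0.1700 m
sum ≈ 0.0100+0.0063+0.0000+0.1700 ≈ 0.1862 m = S ✓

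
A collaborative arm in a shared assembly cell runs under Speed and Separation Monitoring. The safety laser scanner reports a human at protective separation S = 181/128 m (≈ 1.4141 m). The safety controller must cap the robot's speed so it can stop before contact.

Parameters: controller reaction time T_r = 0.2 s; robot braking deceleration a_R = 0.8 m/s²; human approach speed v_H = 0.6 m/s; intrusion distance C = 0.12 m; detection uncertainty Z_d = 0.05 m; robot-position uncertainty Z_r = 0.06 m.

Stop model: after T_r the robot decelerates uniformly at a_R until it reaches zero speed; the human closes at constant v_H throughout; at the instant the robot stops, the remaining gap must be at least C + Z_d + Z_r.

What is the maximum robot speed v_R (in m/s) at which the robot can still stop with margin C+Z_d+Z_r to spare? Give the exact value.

v_R_max = 3/4 m/s = 0.7500 m/s

quadratic (5/8)·v² + (19/20)·v + (-681/640) = 0
  disc = (19/20)² − 4·(5/8)·(-681/640) = 22801/6400 ; √disc = 151/80
  v_R = (−(19/20) + 151/80) / (2·(5/8)) = 3/4 m/s
check:
braking lasts T_s = (3/4)/(4/5) = 0.9375 s
robot covers v_R·T_r = 0.7500·0.2000 = 0.1500 m before braking
robot under decel: 0.7500²/(2·0.8000) = 0.3516 m
person approaches 0.6000·(0.2000+0.9375) = 0.6825 m
margins: 0.1200+0.0500+0.0600 = 0.2300 m
sum ≈ 0.1500+0.3516+0.6825+0.2300 ≈ 1.4141 m = S ✓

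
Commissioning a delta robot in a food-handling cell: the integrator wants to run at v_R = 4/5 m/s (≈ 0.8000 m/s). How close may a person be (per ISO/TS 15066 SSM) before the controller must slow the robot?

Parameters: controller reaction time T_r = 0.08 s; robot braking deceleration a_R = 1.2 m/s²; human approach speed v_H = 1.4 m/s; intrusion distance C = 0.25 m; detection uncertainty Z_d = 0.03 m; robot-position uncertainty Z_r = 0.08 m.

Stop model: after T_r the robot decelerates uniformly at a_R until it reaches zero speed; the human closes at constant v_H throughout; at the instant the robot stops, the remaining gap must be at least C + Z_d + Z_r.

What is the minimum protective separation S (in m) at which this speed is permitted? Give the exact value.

T_s = v_R/a_R = (4/5)/(6/5) = 0.6667 s
robot covers v_R·T_r = 0.8000·0.0800 = 0.0640 m before braking
robot covers 0.8000·0.6667 − ½·1.2000·0.6667² = 0.2667 m while stopping
human closes 1.4000·0.7467 = 1.0453 m
C+Z_d+Z_r = 0.2500+0.0300+0.0800 = 0.3600 m
S_min ≈ 0.0640+0.2667+1.0453+0.3600  ⇒  S_min = 217/125 m

S_min = 217/125 m = 1.7360 m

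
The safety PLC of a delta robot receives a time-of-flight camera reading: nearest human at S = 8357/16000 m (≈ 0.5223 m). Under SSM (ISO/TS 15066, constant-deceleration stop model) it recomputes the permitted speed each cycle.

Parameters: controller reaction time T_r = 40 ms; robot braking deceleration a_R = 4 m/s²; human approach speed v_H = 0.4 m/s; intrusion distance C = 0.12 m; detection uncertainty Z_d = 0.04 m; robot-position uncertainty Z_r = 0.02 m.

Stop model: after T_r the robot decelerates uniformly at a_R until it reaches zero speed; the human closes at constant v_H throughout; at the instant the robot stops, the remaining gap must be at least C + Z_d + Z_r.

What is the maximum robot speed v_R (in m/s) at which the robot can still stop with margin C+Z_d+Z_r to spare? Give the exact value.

at the boundary: (1/8)·v² + (7/50)·v + (-5221/16000) = 0
  disc = (7/50)² − 4·(1/8)·(-5221/16000) = 29241/160000 ; √disc = 171/400
  v_R = (−(7/50) + 171/400) / (2·(1/8)) = 23/20 m/s
check:
braking lasts T_s = (23/20)/4 = 0.2875 s
robot in T_r: 1.1500·0.0400 = 0.0460 m
robot under decel: 1.1500²/(2·4.0000) = 0.1653 m
human over T_r+T_s: 0.4000·(0.0400+0.2875) = 0.1310 m
margins: 0.1200+0.0400+0.0200 = 0.1800 m
sum ≈ 0.0460+0.1653+0.1310+0.1800 ≈ 0.5223 m = S ✓

v_R_max = 23/20 m/s = 1.1500 m/s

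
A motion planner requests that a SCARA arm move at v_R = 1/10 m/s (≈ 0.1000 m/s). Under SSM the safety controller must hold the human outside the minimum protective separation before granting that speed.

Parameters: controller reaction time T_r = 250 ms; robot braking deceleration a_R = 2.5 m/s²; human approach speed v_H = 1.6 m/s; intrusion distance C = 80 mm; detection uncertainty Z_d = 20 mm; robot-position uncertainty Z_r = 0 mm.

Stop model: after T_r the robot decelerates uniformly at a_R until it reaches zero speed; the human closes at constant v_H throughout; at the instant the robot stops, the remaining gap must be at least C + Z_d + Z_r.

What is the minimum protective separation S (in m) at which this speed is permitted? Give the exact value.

S_min = 591/1000 m = 0.5910 m

braking lasts T_s = (1/10)/(5/2) = 0.0400 s
reaction-phase robot travel = 0.1000·0.2500 = 0.0250 m
robot covers 0.1000·0.0400 − ½·2.5000·0.0400² = 0.0020 m while stopping
human closes 1.6000·0.2900 = 0.4640 m
residual clearance needed = 0.0800+0.0200+0.0000 = 0.1000 m
S_min ≈ 0.0250+0.0020+0.4640+0.1000  ⇒  S_min = 591/1000 m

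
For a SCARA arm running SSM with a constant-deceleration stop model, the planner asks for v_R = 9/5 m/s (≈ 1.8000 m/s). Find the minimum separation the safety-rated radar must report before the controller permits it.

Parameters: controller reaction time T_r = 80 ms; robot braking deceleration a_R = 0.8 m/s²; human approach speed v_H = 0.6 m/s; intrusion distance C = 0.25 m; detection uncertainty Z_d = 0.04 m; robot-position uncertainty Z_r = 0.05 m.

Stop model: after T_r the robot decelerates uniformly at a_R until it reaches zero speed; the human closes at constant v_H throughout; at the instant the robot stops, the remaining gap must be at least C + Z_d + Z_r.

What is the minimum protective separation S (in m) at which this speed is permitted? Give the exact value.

T_s = v_R/a_R = (9/5)/(4/5) = 2.2500 s
robot in T_r: 1.8000·0.0800 = 0.1440 m
braking distance = 1.8000²/(2·0.8000) = 2.0250 m
person approaches 0.6000·(0.0800+2.2500) = 1.3980 m
residual clearance needed = 0.2500+0.0400+0.0500 = 0.3400 m
S_min ≈ 0.1440+2.0250+1.3980+0.3400  ⇒  S_min = 3907/1000 m

S_min = 3907/1000 m = 3.9070 m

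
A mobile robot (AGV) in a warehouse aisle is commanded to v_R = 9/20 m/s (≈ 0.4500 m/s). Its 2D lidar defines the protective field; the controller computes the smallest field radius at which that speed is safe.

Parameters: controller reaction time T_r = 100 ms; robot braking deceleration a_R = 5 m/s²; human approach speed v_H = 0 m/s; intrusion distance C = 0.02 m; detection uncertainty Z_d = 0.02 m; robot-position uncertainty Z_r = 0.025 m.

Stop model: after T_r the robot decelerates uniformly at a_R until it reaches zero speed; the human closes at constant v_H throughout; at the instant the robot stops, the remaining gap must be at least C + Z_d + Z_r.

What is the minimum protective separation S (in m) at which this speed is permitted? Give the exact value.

stop time T_s = (9/20)/5 = 0.0900 s
robot in T_r: 0.4500·0.1000 = 0.0450 m
robot under decel: 0.4500²/(2·5.0000) = 0.0203 m
human closes 0.0000·0.1900 = 0.0000 m
margins: 0.0200+0.0200+0.0250 = 0.0650 m
S_min ≈ 0.0450+0.0203+0.0000+0.0650  ⇒  S_min = 521/4000 m

S_min = 521/4000 m = 0.1303 m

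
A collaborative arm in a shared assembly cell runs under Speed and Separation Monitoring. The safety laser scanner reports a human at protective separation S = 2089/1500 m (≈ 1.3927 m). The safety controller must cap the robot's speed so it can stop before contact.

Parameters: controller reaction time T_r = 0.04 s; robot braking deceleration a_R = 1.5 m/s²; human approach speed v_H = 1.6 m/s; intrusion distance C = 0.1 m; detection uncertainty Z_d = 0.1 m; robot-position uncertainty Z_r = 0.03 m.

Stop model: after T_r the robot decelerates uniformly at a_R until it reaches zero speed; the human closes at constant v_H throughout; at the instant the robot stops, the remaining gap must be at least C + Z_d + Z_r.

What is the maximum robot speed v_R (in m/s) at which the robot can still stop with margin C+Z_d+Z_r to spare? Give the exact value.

at the boundary: (1/3)·v² + (83/75)·v + (-412/375) = 0
  disc = (83/75)² − 4·(1/3)·(-412/375) = 1681/625 ; √disc = 41/25
  v_R = (−(83/75) + 41/25) / (2·(1/3)) = 4/5 m/s
check:
stop time T_s = (4/5)/(3/2) = 0.5333 s
robot covers v_R·T_r = 0.8000·0.0400 = 0.0320 m before braking
robot covers 0.8000·0.5333 − ½·1.5000·0.5333² = 0.2133 m while stopping
human closes 1.6000·0.5733 = 0.9173 m
C+Z_d+Z_r = 0.1000+0.1000+0.0300 = 0.2300 m
sum ≈ 0.0320+0.2133+0.9173+0.2300 ≈ 1.3927 m = S ✓

v_R_max = 4/5 m/s = 0.8000 m/s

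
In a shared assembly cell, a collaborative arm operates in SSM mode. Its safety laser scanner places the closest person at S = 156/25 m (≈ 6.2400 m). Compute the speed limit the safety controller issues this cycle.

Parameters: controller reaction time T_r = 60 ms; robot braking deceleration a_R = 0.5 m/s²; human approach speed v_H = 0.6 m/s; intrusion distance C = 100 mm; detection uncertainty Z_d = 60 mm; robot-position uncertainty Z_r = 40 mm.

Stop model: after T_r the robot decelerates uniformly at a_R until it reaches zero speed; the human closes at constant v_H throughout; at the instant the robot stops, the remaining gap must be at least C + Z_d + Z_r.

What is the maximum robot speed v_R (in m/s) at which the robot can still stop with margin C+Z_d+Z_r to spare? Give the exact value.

quadratic (1)·v² + (63/50)·v + (-1501/250) = 0
  disc = (63/50)² − 4·(1)·(-1501/250) = 64009/2500 ; √disc = 253/50
  v_R = (−(63/50) + 253/50) / (2·(1)) = 19/10 m/s
check:
T_s = v_R/a_R = (19/10)/(1/2) = 3.8000 s
robot in T_r: 1.9000·0.0600 = 0.1140 m
robot covers 1.9000·3.8000 − ½·0.5000·3.8000² = 3.6100 m while stopping
human closes 0.6000·3.8600 = 2.3160 m
residual clearance needed = 0.1000+0.0600+0.0400 = 0.2000 m
sum ≈ 0.1140+3.6100+2.3160+0.2000 ≈ 6.2400 m = S ✓

v_R_max = 19/10 m/s = 1.9000 m/s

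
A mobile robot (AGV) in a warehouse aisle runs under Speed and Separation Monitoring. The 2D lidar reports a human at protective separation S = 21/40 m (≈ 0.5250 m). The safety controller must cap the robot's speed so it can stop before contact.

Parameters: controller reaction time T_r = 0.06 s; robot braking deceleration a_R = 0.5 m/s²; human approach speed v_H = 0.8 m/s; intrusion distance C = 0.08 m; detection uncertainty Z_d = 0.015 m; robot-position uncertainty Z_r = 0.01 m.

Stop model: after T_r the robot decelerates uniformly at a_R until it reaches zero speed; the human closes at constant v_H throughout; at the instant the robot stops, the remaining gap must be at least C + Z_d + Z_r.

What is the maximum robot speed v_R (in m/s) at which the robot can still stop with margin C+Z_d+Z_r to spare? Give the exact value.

quadratic (1)·v² + (83/50)·v + (-93/250) = 0
  disc = (83/50)² − 4·(1)·(-93/250) = 10609/2500 ; √disc = 103/50
  v_R = (−(83/50) + 103/50) / (2·(1)) = 1/5 m/s
check:
stop time T_s = (1/5)/(1/2) = 0.4000 s
reaction-phase robot travel = 0.2000·0.0600 = 0.0120 m
braking distance = 0.2000²/(2·0.5000) = 0.0400 m
human over T_r+T_s: 0.8000·(0.0600+0.4000) = 0.3680 m
residual clearance needed = 0.0800+0.0150+0.0100 = 0.1050 m
sum ≈ 0.0120+0.0400+0.3680+0.1050 ≈ 0.5250 m = S ✓

v_R_max = 1/5 m/s = 0.2000 m/s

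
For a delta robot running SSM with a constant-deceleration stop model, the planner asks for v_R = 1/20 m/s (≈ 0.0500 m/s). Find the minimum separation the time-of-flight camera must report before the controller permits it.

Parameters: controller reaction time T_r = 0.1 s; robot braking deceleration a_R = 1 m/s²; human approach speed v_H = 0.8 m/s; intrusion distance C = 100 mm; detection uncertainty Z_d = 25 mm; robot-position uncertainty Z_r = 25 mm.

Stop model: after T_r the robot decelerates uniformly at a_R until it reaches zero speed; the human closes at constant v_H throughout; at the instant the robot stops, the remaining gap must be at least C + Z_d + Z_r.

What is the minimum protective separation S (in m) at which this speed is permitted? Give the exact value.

T_s = v_R/a_R = (1/20)/1 = 0.0500 s
robot in T_r: 0.0500·0.1000 = 0.0050 m
braking distance = 0.0500²/(2·1.0000) = 0.0013 m
human over T_r+T_s: 0.8000·(0.1000+0.0500) = 0.1200 m
margins: 0.1000+0.0250+0.0250 = 0.1500 m
S_min ≈ 0.0050+0.0013+0.1200+0.1500  ⇒  S_min = 221/800 m

S_min = 221/800 m = 0.2762 m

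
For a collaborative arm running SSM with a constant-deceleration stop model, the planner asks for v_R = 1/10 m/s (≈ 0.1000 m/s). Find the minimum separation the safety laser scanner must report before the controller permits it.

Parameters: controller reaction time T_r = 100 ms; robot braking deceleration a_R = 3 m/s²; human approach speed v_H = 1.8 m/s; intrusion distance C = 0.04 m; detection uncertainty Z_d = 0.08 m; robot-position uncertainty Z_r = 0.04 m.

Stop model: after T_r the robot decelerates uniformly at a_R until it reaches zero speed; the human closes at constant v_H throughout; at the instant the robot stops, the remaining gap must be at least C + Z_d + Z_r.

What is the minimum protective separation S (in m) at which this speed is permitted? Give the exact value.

S_min = 247/600 m = 0.4117 m

stop time T_s = (1/10)/3 = 0.0333 s
robot in T_r: 0.1000·0.1000 = 0.0100 m
robot under decel: 0.1000²/(2·3.0000) = 0.0017 m
human over T_r+T_s: 1.8000·(0.1000+0.0333) = 0.2400 m
C+Z_d+Z_r = 0.0400+0.0800+0.0400 = 0.1600 m
S_min ≈ 0.0100+0.0017+0.2400+0.1600  ⇒  S_min = 247/600 m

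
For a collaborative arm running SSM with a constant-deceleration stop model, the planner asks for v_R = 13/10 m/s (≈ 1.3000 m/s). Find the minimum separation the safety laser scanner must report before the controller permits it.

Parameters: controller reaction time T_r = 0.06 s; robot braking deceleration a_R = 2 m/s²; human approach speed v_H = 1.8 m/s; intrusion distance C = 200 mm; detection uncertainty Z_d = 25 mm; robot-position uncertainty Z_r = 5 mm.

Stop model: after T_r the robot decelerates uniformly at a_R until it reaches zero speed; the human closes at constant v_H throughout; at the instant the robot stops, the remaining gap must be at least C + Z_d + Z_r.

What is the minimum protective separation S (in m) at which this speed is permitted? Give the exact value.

braking lasts T_s = (13/10)/2 = 0.6500 s
reaction-phase robot travel = 1.3000·0.0600 = 0.0780 m
robot under decel: 1.3000²/(2·2.0000) = 0.4225 m
human closes 1.8000·0.7100 = 1.2780 m
margins: 0.2000+0.0250+0.0050 = 0.2300 m
S_min ≈ 0.0780+0.4225+1.2780+0.2300  ⇒  S_min = 4017/2000 m

S_min = 4017/2000 m = 2.0085 m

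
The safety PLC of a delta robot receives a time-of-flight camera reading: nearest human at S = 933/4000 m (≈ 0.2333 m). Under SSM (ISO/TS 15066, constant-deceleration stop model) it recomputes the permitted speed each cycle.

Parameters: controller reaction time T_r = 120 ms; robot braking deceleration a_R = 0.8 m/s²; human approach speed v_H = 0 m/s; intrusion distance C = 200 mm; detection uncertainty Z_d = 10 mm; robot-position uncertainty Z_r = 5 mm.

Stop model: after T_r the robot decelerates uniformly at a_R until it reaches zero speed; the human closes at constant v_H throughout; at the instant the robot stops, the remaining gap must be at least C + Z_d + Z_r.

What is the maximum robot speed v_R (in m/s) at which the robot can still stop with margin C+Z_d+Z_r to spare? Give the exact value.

at the boundary: (5/8)·v² + (3/25)·v + (-73/4000) = 0
  disc = (3/25)² − 4·(5/8)·(-73/4000) = 2401/40000 ; √disc = 49/200
  v_R = (−(3/25) + 49/200) / (2·(5/8)) = 1/10 m/s
check:
stop time T_s = (1/10)/(4/5) = 0.1250 s
robot in T_r: 0.1000·0.1200 = 0.0120 m
braking distance = 0.1000²/(2·0.8000) = 0.0063 m
person approaches 0.0000·(0.1200+0.1250) = 0.0000 m
margins: 0.2000+0.0100+0.0050 = 0.2150 m
sum ≈ 0.0120+0.0063+0.0000+0.2150 ≈ 0.2333 m = S ✓

v_R_max = 1/10 m/s = 0.1000 m/s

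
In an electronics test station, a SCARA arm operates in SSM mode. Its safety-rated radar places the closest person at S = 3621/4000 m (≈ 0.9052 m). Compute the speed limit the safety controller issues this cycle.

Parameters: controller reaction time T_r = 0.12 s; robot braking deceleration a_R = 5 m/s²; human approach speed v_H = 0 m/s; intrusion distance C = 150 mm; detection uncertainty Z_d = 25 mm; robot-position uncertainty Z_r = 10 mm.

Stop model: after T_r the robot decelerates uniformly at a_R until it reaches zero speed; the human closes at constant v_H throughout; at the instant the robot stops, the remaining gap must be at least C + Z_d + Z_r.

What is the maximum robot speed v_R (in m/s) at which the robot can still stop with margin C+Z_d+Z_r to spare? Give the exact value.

collect terms ⇒ (1/10)·v_R² + (3/25)·v_R + (-2881/4000) = 0
  disc = (3/25)² − 4·(1/10)·(-2881/4000) = 121/400 ; √disc = 11/20
  v_R = (−(3/25) + 11/20) / (2·(1/10)) = 43/20 m/s
check:
T_s = v_R/a_R = (43/20)/5 = 0.4300 s
robot covers v_R·T_r = 2.1500·0.1200 = 0.2580 m before braking
robot covers 2.1500·0.4300 − ½·5.0000·0.4300² = 0.4622 m while stopping
human over T_r+T_s: 0.0000·(0.1200+0.4300) = 0.0000 m
C+Z_d+Z_r = 0.1500+0.0250+0.0100 = 0.1850 m
sum ≈ 0.2580+0.4622+0.0000+0.1850 ≈ 0.9052 m = S ✓

v_R_max = 43/20 m/s = 2.1500 m/s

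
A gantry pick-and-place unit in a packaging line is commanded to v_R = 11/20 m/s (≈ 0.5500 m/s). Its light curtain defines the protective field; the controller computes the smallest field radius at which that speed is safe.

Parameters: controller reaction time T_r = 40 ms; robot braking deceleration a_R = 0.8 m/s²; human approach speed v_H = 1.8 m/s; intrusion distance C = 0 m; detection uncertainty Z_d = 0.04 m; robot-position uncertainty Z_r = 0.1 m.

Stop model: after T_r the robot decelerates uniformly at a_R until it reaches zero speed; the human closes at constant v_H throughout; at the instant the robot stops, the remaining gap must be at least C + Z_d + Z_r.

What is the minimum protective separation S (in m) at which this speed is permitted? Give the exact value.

stop time T_s = (11/20)/(4/5) = 0.6875 s
robot in T_r: 0.5500·0.0400 = 0.0220 m
robot covers 0.5500·0.6875 − ½·0.8000·0.6875² = 0.1891 m while stopping
human over T_r+T_s: 1.8000·(0.0400+0.6875) = 1.3095 m
residual clearance needed = 0.0000+0.0400+0.1000 = 0.1400 m
S_min ≈ 0.0220+0.1891+1.3095+0.1400  ⇒  S_min = 26569/16000 m

S_min = 26569/16000 m = 1.6606 m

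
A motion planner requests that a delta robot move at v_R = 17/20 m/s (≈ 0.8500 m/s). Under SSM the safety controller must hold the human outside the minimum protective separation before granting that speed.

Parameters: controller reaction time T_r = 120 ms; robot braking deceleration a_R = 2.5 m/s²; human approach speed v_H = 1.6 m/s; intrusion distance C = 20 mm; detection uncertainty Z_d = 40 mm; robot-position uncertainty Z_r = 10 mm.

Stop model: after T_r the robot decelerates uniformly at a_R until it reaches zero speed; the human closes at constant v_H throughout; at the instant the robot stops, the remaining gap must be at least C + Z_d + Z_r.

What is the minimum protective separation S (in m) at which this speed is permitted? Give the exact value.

S_min = 421/400 m = 1.0525 m

braking lasts T_s = (17/20)/(5/2) = 0.3400 s
robot covers v_R·T_r = 0.8500·0.1200 = 0.1020 m before braking
braking distance = 0.8500²/(2·2.5000) = 0.1445 m
human closes 1.6000·0.4600 = 0.7360 m
margins: 0.0200+0.0400+0.0100 = 0.0700 m
S_min ≈ 0.1020+0.1445+0.7360+0.0700  ⇒  S_min = 421/400 m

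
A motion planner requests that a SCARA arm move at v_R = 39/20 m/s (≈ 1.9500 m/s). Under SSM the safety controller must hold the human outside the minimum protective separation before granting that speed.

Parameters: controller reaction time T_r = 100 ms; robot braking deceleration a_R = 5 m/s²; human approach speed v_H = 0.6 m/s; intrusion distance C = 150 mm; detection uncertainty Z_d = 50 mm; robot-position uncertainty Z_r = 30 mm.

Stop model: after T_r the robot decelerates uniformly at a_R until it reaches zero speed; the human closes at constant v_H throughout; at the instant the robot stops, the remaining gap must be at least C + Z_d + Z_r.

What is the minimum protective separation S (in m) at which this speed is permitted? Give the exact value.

S_min = 4397/4000 m = 1.0993 m

braking lasts T_s = (39/20)/5 = 0.3900 s
reaction-phase robot travel = 1.9500·0.1000 = 0.1950 m
robot under decel: 1.9500²/(2·5.0000) = 0.3802 m
person approaches 0.6000·(0.1000+0.3900) = 0.2940 m
margins: 0.1500+0.0500+0.0300 = 0.2300 m
S_min ≈ 0.1950+0.3802+0.2940+0.2300  ⇒  S_min = 4397/4000 m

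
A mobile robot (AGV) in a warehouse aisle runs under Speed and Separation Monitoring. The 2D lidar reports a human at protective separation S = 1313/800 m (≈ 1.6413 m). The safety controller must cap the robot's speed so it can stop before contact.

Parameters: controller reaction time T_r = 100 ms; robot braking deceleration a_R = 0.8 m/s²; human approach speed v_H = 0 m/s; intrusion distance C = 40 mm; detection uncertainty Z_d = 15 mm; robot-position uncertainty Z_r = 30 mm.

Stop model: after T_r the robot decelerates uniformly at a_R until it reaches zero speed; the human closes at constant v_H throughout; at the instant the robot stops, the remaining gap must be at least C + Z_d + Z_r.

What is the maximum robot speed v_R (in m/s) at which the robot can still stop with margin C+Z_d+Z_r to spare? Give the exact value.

at the boundary: (5/8)·v² + (1/10)·v + (-249/160) = 0
  disc = (1/10)² − 4·(5/8)·(-249/160) = 6241/1600 ; √disc = 79/40
  v_R = (−(1/10) + 79/40) / (2·(5/8)) = 3/2 m/s
check:
braking lasts T_s = (3/2)/(4/5) = 1.8750 s
robot in T_r: 1.5000·0.1000 = 0.1500 m
robot covers 1.5000·1.8750 − ½·0.8000·1.8750² = 1.4062 m while stopping
person approaches 0.0000·(0.1000+1.8750) = 0.0000 m
C+Z_d+Z_r = 0.0400+0.0150+0.0300 = 0.0850 m
sum ≈ 0.1500+1.4062+0.0000+0.0850 ≈ 1.6413 m = S ✓

v_R_max = 3/2 m/s = 1.5000 m/s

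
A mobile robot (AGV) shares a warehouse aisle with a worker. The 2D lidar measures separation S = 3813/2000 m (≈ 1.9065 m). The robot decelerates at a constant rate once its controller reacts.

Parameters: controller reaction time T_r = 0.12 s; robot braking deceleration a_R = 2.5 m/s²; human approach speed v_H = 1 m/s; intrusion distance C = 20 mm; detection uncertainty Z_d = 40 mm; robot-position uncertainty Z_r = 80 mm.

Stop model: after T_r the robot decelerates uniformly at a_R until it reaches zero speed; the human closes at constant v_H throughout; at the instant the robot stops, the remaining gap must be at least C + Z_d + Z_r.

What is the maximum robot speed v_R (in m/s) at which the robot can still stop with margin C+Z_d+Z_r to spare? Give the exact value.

collect terms ⇒ (1/5)·v_R² + (13/25)·v_R + (-3293/2000) = 0
  disc = (13/25)² − 4·(1/5)·(-3293/2000) = 3969/2500 ; √disc = 63/50
  v_R = (−(13/25) + 63/50) / (2·(1/5)) = 37/20 m/s
check:
braking lasts T_s = (37/20)/(5/2) = 0.7400 s
reaction-phase robot travel = 1.8500·0.1200 = 0.2220 m
braking distance = 1.8500²/(2·2.5000) = 0.6845 m
human over T_r+T_s: 1.0000·(0.1200+0.7400) = 0.8600 m
C+Z_d+Z_r = 0.0200+0.0400+0.0800 = 0.1400 m
sum ≈ 0.2220+0.6845+0.8600+0.1400 ≈ 1.9065 m = S ✓

v_R_max = 37/20 m/s = 1.8500 m/s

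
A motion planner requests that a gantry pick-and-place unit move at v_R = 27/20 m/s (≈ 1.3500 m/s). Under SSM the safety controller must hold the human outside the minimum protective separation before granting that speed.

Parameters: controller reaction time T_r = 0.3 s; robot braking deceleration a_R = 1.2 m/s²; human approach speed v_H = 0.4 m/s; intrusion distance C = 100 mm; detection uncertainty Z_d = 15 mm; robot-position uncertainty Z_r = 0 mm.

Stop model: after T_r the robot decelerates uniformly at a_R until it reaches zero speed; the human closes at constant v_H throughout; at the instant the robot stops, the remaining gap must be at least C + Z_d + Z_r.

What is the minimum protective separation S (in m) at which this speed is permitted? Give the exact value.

S_min = 2959/1600 m = 1.8494 m

stop time T_s = (27/20)/(6/5) = 1.1250 s
reaction-phase robot travel = 1.3500·0.3000 = 0.4050 m
braking distance = 1.3500²/(2·1.2000) = 0.7594 m
person approaches 0.4000·(0.3000+1.1250) = 0.5700 m
residual clearance needed = 0.1000+0.0150+0.0000 = 0.1150 m
S_min ≈ 0.4050+0.7594+0.5700+0.1150  ⇒  S_min = 2959/1600 m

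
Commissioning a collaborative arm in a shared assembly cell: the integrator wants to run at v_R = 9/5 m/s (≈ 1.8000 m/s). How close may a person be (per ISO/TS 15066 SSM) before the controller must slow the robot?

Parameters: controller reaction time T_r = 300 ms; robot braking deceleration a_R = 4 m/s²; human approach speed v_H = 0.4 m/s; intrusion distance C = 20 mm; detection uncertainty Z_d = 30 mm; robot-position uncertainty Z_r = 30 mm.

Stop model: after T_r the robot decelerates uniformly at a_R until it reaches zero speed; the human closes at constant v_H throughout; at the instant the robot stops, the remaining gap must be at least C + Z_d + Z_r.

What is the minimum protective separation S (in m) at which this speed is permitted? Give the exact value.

S_min = 53/40 m = 1.3250 m

braking lasts T_s = (9/5)/4 = 0.4500 s
robot in T_r: 1.8000·0.3000 = 0.5400 m
robot covers 1.8000·0.4500 − ½·4.0000·0.4500² = 0.4050 m while stopping
human over T_r+T_s: 0.4000·(0.3000+0.4500) = 0.3000 m
residual clearance needed = 0.0200+0.0300+0.0300 = 0.0800 m
S_min ≈ 0.5400+0.4050+0.3000+0.0800  ⇒  S_min = 53/40 m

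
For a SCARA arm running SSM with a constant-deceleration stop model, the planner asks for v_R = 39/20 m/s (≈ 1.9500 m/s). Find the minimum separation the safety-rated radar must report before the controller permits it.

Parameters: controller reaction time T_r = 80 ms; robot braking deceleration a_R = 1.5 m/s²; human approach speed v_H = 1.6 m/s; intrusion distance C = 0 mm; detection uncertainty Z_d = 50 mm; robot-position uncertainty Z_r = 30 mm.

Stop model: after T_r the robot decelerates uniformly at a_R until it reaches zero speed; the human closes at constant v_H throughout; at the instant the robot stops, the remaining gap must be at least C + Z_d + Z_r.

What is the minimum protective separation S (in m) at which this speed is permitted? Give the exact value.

S_min = 7423/2000 m = 3.7115 m

stop time T_s = (39/20)/(3/2) = 1.3000 s
robot covers v_R·T_r = 1.9500·0.0800 = 0.1560 m before braking
robot under decel: 1.9500²/(2·1.5000) = 1.2675 m
person approaches 1.6000·(0.0800+1.3000) = 2.2080 m
margins: 0.0000+0.0500+0.0300 = 0.0800 m
S_min ≈ 0.1560+1.2675+2.2080+0.0800  ⇒  S_min = 7423/2000 m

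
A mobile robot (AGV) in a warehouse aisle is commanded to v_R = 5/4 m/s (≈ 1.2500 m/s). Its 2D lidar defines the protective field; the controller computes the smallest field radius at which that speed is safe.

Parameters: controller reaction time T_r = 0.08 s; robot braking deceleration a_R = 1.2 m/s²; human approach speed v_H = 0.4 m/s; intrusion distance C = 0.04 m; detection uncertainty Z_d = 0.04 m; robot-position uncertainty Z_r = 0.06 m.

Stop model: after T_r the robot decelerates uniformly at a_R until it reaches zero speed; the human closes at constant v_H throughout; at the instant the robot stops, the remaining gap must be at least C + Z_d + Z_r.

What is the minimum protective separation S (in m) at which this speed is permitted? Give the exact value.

S_min = 32153/24000 m = 1.3397 m

T_s = v_R/a_R = (5/4)/(6/5) = 1.0417 s
robot covers v_R·T_r = 1.2500·0.0800 = 0.1000 m before braking
braking distance = 1.2500²/(2·1.2000) = 0.6510 m
human over T_r+T_s: 0.4000·(0.0800+1.0417) = 0.4487 m
C+Z_d+Z_r = 0.0400+0.0400+0.0600 = 0.1400 m
S_min ≈ 0.1000+0.6510+0.4487+0.1400  ⇒  S_min = 32153/24000 m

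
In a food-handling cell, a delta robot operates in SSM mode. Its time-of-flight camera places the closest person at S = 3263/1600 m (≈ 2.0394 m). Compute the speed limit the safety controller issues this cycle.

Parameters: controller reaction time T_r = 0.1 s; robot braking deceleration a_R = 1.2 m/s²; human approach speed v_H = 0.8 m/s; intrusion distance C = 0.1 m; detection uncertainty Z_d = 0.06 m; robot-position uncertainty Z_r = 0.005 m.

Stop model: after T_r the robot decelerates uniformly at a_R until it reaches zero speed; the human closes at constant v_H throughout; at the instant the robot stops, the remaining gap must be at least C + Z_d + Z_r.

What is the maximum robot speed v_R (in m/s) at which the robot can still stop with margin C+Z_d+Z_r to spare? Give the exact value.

v_R_max = 27/20 m/s = 1.3500 m/s

at the boundary: (5/12)·v² + (23/30)·v + (-2871/1600) = 0
  disc = (23/30)² − 4·(5/12)·(-2871/1600) = 51529/14400 ; √disc = 227/120
  v_R = (−(23/30) + 227/120) / (2·(5/12)) = 27/20 m/s
check:
stop time T_s = (27/20)/(6/5) = 1.1250 s
reaction-phase robot travel = 1.3500·0.1000 = 0.1350 m
robot under decel: 1.3500²/(2·1.2000) = 0.7594 m
human closes 0.8000·1.2250 = 0.9800 m
margins: 0.1000+0.0600+0.0050 = 0.1650 m
sum ≈ 0.1350+0.7594+0.9800+0.1650 ≈ 2.0394 m = S ✓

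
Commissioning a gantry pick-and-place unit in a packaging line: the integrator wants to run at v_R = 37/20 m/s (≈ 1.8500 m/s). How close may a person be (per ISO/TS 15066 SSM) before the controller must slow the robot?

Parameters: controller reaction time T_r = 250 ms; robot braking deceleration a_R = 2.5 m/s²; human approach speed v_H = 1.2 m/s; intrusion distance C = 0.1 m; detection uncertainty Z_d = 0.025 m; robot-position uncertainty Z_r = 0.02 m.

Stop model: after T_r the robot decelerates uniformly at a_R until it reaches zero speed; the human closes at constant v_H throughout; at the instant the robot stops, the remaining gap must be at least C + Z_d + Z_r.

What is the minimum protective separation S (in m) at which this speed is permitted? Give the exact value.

S_min = 62/25 m = 2.4800 m

braking lasts T_s = (37/20)/(5/2) = 0.7400 s
reaction-phase robot travel = 1.8500·0.2500 = 0.4625 m
robot covers 1.8500·0.7400 − ½·2.5000·0.7400² = 0.6845 m while stopping
person approaches 1.2000·(0.2500+0.7400) = 1.1880 m
margins: 0.1000+0.0250+0.0200 = 0.1450 m
S_min ≈ 0.4625+0.6845+1.1880+0.1450  ⇒  S_min = 62/25 m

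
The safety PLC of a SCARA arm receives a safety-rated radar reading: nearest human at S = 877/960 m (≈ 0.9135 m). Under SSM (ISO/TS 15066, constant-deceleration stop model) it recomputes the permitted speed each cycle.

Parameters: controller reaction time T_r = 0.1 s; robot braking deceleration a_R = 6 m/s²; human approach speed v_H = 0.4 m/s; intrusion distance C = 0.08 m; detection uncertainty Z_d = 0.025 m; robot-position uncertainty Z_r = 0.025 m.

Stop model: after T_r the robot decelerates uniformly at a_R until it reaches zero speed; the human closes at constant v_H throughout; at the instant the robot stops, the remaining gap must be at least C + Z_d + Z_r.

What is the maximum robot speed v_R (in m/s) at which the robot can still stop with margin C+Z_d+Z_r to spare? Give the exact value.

quadratic (1/12)·v² + (1/6)·v + (-3569/4800) = 0
  disc = (1/6)² − 4·(1/12)·(-3569/4800) = 441/1600 ; √disc = 21/40
  v_R = (−(1/6) + 21/40) / (2·(1/12)) = 43/20 m/s
check:
braking lasts T_s = (43/20)/6 = 0.3583 s
robot covers v_R·T_r = 2.1500·0.1000 = 0.2150 m before braking
braking distance = 2.1500²/(2·6.0000) = 0.3852 m
human closes 0.4000·0.4583 = 0.1833 m
residual clearance needed = 0.0800+0.0250+0.0250 = 0.1300 m
sum ≈ 0.2150+0.3852+0.1833+0.1300 ≈ 0.9135 m = S ✓

v_R_max = 43/20 m/s = 2.1500 m/s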